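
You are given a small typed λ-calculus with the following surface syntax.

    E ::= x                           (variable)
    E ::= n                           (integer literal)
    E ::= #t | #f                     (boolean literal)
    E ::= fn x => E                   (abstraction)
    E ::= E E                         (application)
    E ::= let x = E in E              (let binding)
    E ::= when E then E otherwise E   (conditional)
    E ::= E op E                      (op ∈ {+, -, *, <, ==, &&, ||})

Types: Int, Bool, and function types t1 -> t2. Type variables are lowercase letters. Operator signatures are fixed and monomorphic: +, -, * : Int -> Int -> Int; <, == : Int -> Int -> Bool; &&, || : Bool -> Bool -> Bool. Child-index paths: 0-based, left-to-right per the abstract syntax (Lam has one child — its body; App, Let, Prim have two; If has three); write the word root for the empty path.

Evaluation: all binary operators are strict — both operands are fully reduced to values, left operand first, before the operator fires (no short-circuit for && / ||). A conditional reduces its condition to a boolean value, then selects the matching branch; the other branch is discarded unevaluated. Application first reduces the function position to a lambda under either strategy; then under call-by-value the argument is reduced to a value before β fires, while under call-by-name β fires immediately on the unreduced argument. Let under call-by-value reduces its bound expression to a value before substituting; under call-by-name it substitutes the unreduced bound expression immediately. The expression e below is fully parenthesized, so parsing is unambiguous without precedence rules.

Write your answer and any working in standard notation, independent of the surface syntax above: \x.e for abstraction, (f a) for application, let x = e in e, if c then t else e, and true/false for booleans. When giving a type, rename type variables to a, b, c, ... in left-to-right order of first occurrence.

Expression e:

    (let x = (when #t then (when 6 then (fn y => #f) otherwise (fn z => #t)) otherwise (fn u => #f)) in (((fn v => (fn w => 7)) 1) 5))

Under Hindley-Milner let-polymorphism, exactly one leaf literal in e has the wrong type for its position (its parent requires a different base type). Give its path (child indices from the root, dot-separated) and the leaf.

Trace:
  unify Bool ~ Bool
  unify Int ~ Bool
  FAIL: mismatch Int ~ Bool

Answer: 0.1.0 : 6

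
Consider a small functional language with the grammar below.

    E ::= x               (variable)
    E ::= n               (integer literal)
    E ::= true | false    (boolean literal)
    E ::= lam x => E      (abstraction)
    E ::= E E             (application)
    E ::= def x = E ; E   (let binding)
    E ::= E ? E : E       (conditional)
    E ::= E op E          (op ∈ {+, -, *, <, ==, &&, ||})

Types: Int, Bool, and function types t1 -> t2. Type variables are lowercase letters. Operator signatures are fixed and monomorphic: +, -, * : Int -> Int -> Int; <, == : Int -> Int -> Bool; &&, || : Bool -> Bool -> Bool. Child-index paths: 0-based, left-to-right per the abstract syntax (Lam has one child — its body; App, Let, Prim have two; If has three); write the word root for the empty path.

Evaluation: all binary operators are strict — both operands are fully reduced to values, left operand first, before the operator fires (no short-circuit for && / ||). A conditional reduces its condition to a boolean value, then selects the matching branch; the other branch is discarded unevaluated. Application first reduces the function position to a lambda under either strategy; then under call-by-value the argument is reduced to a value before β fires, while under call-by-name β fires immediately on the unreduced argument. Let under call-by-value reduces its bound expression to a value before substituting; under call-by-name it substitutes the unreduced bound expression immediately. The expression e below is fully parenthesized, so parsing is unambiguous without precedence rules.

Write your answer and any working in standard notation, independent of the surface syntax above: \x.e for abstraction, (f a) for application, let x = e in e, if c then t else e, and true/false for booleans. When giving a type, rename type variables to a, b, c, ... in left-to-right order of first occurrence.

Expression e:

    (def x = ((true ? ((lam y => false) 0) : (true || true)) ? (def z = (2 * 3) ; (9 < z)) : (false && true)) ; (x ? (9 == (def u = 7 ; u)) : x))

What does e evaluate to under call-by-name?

Working:
step 0: (let x = (if (if true then ((\y.false) 0) else (true || true)) then (let z = (2 * 3) in (9 < z)) else (false && true)) in (if x then (9 == (let u = 7 in u)) else x))
step 1: [let@root] (if (if (if true then ((\y.false) 0) else (true || true)) then (let z = (2 * 3) in (9 < z)) else (false && true)) then (9 == (let u = 7 in u)) else (if (if true then ((\y.false) 0) else (true || true)) then (let z = (2 * 3) in (9 < z)) else (false && true)))
step 2: [if@0.0] (if (if ((\y.false) 0) then (let z = (2 * 3) in (9 < z)) else (false && true)) then (9 == (let u = 7 in u)) else (if (if true then ((\y.false) 0) else (true || true)) then (let z = (2 * 3) in (9 < z)) else (false && true)))
step 3: [beta@0.0] (if (if false then (let z = (2 * 3) in (9 < z)) else (false && true)) then (9 == (let u = 7 in u)) else (if (if true then ((\y.false) 0) else (true || true)) then (let z = (2 * 3) in (9 < z)) else (false && true)))
step 4: [if@0] (if (false && true) then (9 == (let u = 7 in u)) else (if (if true then ((\y.false) 0) else (true || true)) then (let z = (2 * 3) in (9 < z)) else (false && true)))
step 5: [delta@0] (if false then (9 == (let u = 7 in u)) else (if (if true then ((\y.false) 0) else (true || true)) then (let z = (2 * 3) in (9 < z)) else (false && true)))
step 6: [if@root] (if (if true then ((\y.false) 0) else (true || true)) then (let z = (2 * 3) in (9 < z)) else (false && true))
step 7: [if@0] (if ((\y.false) 0) then (let z = (2 * 3) in (9 < z)) else (false && true))
step 8: [beta@0] (if false then (let z = (2 * 3) in (9 < z)) else (false && true))
step 9: [if@root] (false && true)
step 10: [delta@root] false

Answer: false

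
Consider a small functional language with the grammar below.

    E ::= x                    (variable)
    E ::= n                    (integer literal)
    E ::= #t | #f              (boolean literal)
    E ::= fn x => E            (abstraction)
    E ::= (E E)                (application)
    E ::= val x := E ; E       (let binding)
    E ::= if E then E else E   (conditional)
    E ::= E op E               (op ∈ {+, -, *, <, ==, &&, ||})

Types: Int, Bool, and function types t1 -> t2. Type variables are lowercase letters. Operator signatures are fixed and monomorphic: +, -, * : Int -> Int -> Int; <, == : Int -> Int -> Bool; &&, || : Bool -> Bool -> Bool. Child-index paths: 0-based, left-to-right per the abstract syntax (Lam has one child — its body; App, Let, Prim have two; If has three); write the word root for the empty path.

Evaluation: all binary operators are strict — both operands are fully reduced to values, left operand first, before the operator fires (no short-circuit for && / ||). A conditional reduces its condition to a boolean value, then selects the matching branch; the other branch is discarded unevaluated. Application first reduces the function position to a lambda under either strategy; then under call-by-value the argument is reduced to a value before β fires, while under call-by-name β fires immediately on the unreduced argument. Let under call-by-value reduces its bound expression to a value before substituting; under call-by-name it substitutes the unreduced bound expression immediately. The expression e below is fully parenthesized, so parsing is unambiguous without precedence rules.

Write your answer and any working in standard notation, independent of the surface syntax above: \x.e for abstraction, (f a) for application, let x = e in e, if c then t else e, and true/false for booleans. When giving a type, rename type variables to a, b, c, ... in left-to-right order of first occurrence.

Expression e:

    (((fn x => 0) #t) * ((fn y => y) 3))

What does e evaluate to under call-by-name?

Trace:
step 0: (((\x.0) true) * ((\y.y) 3))
step 1: [beta@0] (0 * ((\y.y) 3))
step 2: [beta@1] (0 * 3)
step 3: [delta@root] 0

Answer: 0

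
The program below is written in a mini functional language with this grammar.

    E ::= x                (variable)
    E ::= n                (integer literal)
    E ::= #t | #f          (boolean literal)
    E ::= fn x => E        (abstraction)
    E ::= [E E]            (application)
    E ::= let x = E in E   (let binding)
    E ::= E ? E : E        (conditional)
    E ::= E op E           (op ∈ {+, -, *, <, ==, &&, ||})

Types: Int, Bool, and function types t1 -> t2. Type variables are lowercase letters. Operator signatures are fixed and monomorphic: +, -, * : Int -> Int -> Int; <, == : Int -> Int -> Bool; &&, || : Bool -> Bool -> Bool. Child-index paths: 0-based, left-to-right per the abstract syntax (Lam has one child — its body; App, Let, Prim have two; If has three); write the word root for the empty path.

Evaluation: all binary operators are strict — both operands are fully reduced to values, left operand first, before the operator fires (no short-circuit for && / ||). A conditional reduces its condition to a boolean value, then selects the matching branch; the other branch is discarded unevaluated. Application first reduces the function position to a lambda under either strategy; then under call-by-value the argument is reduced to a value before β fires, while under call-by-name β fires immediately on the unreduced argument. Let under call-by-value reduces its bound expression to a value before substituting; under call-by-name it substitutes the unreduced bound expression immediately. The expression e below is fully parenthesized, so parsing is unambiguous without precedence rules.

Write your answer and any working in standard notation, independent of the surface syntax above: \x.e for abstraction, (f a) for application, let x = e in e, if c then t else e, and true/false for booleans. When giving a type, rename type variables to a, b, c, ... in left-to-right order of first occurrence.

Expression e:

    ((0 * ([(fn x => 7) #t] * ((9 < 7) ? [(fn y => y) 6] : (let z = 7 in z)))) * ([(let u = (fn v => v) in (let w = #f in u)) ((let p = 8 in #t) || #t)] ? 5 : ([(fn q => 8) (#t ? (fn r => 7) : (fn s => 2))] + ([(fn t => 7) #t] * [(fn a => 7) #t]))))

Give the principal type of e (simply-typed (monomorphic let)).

Answer: Int

Derivation:
  unify Int ~ Int
\x._ : a -> Int
  unify a -> Int ~ Bool -> b
  unify a ~ Bool
  unify Int ~ b
_ _ : Int
  unify Int ~ Int
  unify Int ~ Int
  unify Int ~ Int
  unify Bool ~ Bool
y : c
\y._ : c -> c
  unify c -> c ~ Int -> d
  unify c ~ Int
  unify Int ~ d
_ _ : Int
let z : Int
z : Int
  unify Int ~ Int
  unify Int ~ Int
  unify Int ~ Int
  unify Int ~ Int
v : e
\v._ : e -> e
let u : e -> e
let w : Bool
u : e -> e
let p : Int
  unify Bool ~ Bool
  unify Bool ~ Bool
  unify e -> e ~ Bool -> f
  unify e ~ Bool
  unify Bool ~ f
_ _ : Bool
  unify Bool ~ Bool
\q._ : g -> Int
  unify Bool ~ Bool
\r._ : h -> Int
\s._ : i -> Int
  unify h -> Int ~ i -> Int
  unify h ~ i
  unify Int ~ Int
  unify g -> Int ~ (i -> Int) -> j
  unify g ~ i -> Int
  unify Int ~ j
_ _ : Int
  unify Int ~ Int
\t._ : k -> Int
  unify k -> Int ~ Bool -> l
  unify k ~ Bool
  unify Int ~ l
_ _ : Int
  unify Int ~ Int
\a._ : m -> Int
  unify m -> Int ~ Bool -> n
  unify m ~ Bool
  unify Int ~ n
_ _ : Int
  unify Int ~ Int
  unify Int ~ Int
  unify Int ~ Int
  unify Int ~ Int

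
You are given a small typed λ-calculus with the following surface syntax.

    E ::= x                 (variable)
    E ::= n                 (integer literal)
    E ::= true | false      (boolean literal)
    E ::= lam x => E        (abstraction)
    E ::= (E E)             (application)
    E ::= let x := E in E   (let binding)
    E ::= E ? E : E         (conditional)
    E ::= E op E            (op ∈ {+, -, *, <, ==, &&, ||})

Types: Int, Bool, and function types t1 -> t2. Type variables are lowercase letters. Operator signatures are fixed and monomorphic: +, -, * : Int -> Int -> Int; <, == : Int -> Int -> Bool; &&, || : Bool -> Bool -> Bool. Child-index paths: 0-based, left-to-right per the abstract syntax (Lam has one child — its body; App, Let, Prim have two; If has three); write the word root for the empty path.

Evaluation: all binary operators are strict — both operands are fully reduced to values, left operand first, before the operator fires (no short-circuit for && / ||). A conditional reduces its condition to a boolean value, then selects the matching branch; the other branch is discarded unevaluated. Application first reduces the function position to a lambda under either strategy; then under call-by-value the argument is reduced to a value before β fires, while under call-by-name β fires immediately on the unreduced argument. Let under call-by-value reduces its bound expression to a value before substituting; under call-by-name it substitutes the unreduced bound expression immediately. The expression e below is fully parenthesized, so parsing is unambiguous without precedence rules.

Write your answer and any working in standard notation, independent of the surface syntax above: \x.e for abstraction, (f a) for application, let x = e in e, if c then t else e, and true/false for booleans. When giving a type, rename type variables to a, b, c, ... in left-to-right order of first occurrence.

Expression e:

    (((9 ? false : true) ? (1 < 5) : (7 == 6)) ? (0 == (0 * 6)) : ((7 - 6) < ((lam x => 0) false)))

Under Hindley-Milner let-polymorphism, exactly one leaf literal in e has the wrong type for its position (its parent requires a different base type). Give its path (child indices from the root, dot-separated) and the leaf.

Answer: 0.0.0 : 9

Derivation:
  unify Int ~ Bool
  FAIL: mismatch Int ~ Bool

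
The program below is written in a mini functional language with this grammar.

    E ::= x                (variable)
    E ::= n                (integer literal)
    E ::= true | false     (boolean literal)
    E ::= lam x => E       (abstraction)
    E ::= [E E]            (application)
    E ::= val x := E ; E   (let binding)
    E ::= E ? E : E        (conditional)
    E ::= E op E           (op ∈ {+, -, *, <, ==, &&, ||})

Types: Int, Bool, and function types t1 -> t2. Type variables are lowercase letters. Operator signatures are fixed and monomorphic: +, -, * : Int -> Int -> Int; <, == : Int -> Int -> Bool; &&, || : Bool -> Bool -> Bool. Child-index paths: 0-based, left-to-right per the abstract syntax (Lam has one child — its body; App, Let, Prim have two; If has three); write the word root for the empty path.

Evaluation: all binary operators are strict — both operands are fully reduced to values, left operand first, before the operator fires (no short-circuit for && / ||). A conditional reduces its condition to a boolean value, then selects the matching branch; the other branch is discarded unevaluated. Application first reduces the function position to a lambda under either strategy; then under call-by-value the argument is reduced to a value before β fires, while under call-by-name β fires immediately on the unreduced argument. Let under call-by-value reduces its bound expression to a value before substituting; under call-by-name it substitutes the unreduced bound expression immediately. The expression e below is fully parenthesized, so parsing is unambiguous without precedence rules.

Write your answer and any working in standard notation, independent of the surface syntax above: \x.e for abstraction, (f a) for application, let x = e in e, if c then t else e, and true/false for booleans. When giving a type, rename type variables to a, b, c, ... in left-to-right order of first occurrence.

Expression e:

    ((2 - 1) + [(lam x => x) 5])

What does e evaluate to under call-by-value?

Answer: 6

Trace:
step 0: ((2 - 1) + ((\x.x) 5))
step 1: [delta@0] (1 + ((\x.x) 5))
step 2: [beta@1] (1 + 5)
step 3: [delta@root] 6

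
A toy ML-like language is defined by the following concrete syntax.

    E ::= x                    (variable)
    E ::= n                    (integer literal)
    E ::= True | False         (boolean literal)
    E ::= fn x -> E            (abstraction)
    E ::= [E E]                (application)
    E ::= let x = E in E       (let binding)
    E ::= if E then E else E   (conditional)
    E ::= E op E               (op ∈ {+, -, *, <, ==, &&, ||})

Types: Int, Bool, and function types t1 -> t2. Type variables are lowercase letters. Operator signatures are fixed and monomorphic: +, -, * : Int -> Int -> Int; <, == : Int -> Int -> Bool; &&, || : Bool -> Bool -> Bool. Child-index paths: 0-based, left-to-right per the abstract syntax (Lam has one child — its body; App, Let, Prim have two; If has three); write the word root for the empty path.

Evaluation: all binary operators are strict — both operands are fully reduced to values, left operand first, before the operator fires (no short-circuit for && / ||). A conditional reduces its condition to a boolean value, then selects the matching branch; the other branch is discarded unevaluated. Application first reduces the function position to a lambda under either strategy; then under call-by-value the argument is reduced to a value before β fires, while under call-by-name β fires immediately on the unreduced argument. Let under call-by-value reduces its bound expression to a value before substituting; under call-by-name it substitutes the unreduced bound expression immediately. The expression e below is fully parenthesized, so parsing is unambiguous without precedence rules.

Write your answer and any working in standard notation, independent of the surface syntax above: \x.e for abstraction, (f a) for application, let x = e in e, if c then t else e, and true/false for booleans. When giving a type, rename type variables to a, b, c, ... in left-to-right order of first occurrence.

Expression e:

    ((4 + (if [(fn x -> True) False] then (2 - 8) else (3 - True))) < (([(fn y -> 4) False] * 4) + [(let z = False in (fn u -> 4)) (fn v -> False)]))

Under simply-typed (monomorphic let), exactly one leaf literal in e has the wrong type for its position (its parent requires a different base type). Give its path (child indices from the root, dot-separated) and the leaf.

Trace:
  unify Int ~ Int
\x._ : a -> Bool
  unify a -> Bool ~ Bool -> b
  unify a ~ Bool
  unify Bool ~ b
_ _ : Bool
  unify Bool ~ Bool
  unify Int ~ Int
  unify Int ~ Int
  unify Int ~ Int
  unify Bool ~ Int
  FAIL: mismatch Bool ~ Int

Answer: 0.1.2.1 : true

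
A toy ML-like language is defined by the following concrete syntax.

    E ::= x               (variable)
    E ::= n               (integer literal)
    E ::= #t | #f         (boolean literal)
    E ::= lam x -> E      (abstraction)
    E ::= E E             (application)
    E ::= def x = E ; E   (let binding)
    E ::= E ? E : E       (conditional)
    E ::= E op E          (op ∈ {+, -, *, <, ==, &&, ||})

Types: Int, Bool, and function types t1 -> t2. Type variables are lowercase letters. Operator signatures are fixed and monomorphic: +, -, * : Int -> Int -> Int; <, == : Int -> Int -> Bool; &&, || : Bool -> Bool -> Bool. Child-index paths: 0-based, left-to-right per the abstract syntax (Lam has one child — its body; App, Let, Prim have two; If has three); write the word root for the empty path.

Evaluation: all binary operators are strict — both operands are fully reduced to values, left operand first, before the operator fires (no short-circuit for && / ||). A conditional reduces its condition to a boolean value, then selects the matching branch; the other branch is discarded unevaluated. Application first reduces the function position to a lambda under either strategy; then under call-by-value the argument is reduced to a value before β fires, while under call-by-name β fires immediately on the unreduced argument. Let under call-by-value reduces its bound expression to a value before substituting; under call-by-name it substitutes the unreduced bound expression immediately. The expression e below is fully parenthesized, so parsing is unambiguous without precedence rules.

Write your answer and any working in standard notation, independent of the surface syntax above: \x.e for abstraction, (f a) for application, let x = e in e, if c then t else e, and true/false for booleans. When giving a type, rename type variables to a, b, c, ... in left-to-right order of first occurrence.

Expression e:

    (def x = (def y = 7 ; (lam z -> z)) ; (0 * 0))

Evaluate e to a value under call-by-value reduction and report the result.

Derivation:
step 0: (let x = (let y = 7 in (\z.z)) in (0 * 0))
step 1: [let@0] (let x = (\z.z) in (0 * 0))
step 2: [let@root] (0 * 0)
step 3: [delta@root] 0

Answer: 0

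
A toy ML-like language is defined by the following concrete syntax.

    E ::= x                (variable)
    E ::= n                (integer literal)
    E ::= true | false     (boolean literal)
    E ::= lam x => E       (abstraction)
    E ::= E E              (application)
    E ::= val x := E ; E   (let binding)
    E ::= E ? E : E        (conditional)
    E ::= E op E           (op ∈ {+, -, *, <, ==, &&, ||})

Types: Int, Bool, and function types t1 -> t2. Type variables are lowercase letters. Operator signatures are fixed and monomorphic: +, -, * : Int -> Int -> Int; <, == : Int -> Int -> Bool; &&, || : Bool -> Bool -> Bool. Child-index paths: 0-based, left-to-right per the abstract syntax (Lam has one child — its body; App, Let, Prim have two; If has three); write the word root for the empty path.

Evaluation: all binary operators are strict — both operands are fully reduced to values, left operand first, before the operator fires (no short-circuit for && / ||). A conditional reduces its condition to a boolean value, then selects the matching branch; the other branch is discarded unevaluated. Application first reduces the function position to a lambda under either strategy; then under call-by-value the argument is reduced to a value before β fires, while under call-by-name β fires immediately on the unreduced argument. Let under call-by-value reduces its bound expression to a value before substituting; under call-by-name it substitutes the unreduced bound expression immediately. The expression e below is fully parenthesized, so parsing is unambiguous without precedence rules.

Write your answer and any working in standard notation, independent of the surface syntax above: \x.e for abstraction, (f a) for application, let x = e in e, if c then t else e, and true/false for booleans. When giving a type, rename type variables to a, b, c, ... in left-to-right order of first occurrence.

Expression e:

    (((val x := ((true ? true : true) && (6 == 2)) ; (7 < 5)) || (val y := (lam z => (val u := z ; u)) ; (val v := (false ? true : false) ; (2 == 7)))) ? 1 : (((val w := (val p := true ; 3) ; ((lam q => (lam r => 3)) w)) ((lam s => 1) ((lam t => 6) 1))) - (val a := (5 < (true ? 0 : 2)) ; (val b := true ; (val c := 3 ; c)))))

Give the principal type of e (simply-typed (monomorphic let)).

Answer: Int

Derivation:
  unify Bool ~ Bool
  unify Bool ~ Bool
  unify Bool ~ Bool
  unify Int ~ Int
  unify Int ~ Int
  unify Bool ~ Bool
let x : Bool
  unify Int ~ Int
  unify Int ~ Int
  unify Bool ~ Bool
z : a
let u : a
u : a
\z._ : a -> a
let y : a -> a
  unify Bool ~ Bool
  unify Bool ~ Bool
let v : Bool
  unify Int ~ Int
  unify Int ~ Int
  unify Bool ~ Bool
  unify Bool ~ Bool
let p : Bool
let w : Int
\r._ : c -> Int
\q._ : b -> c -> Int
w : Int
  unify b -> c -> Int ~ Int -> d
  unify b ~ Int
  unify c -> Int ~ d
_ _ : c -> Int
\s._ : e -> Int
\t._ : f -> Int
  unify f -> Int ~ Int -> g
  unify f ~ Int
  unify Int ~ g
_ _ : Int
  unify e -> Int ~ Int -> h
  unify e ~ Int
  unify Int ~ h
_ _ : Int
  unify c -> Int ~ Int -> i
  unify c ~ Int
  unify Int ~ i
_ _ : Int
  unify Int ~ Int
  unify Int ~ Int
  unify Bool ~ Bool
  unify Int ~ Int
  unify Int ~ Int
let a : Bool
let b : Bool
let c : Int
c : Int
  unify Int ~ Int
  unify Int ~ Int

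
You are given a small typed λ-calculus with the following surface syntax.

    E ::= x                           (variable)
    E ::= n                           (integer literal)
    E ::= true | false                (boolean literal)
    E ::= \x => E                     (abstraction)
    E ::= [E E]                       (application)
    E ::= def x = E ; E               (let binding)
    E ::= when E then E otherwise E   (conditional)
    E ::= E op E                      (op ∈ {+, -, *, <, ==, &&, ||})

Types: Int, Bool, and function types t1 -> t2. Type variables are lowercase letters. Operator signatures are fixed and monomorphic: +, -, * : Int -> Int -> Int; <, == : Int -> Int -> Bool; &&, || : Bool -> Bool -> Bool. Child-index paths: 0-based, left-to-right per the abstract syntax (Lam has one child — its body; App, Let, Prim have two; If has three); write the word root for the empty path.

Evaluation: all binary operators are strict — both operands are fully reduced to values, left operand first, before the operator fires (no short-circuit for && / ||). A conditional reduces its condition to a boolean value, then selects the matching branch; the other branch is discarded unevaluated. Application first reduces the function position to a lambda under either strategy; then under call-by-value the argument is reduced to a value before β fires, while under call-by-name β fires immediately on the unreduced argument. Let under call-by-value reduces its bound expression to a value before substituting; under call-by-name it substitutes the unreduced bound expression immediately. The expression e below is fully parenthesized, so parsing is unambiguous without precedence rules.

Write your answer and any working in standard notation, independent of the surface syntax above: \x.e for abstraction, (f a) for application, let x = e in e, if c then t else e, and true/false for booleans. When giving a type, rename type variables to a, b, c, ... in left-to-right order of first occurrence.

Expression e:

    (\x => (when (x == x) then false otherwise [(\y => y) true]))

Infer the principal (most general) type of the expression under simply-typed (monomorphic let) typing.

Trace:
x : a
  unify a ~ Int
x : Int
  unify Int ~ Int
  unify Bool ~ Bool
y : b
\y._ : b -> b
  unify b -> b ~ Bool -> c
  unify b ~ Bool
  unify Bool ~ c
_ _ : Bool
  unify Bool ~ Bool
\x._ : Int -> Bool

Answer: Int -> Bool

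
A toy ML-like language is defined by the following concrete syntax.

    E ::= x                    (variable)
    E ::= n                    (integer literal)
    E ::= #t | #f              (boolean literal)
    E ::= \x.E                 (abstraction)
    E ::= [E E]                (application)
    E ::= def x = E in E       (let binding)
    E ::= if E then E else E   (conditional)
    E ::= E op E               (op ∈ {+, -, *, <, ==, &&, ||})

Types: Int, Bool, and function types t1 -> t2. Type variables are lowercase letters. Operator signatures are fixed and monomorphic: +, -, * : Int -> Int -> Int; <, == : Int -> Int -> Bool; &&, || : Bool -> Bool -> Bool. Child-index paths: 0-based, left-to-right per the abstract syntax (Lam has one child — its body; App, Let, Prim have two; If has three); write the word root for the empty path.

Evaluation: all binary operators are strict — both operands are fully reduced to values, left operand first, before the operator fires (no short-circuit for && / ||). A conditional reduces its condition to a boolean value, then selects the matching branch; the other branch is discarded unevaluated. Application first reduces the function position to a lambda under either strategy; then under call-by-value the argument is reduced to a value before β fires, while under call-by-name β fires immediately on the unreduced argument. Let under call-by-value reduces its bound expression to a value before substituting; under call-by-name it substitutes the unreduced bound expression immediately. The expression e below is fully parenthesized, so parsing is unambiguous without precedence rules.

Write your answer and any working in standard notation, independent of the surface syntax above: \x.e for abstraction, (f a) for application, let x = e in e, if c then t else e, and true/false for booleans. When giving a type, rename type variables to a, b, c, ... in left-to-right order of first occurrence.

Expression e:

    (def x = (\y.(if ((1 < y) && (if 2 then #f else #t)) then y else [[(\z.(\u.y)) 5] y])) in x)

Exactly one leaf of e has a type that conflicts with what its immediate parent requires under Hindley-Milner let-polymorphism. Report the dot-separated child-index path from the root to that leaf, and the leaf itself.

Working:
  unify Int ~ Int
y : a
  unify a ~ Int
  unify Bool ~ Bool
  unify Int ~ Bool
  FAIL: mismatch Int ~ Bool

Answer: 0.0.0.1.0 : 2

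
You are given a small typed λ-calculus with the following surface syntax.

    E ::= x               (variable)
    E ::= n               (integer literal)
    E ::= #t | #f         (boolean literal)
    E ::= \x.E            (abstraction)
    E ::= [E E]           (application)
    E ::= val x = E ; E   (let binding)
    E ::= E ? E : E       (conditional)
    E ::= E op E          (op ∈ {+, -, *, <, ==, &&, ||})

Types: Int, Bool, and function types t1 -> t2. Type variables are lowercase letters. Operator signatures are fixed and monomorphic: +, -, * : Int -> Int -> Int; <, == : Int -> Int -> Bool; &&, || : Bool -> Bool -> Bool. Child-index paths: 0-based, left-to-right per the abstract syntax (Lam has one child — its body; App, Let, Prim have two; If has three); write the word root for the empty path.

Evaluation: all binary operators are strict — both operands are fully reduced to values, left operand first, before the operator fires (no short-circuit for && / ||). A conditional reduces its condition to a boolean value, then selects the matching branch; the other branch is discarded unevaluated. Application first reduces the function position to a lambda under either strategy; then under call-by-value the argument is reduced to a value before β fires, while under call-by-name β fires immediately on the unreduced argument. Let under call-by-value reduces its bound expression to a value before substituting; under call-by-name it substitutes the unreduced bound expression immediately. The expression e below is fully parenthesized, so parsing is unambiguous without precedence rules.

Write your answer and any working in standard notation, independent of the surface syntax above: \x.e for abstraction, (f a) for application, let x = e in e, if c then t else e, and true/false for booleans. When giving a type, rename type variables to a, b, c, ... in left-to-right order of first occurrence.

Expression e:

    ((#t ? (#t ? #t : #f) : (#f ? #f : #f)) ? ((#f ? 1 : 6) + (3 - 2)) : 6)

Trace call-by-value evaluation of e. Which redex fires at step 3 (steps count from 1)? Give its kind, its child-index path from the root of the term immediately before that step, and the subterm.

Answer: if at root : (if true then ((if false then 1 else 6) + (3 - 2)) else 6)

Working:
step 0: (if (if true then (if true then true else false) else (if false then false else false)) then ((if false then 1 else 6) + (3 - 2)) else 6)
step 1: [if@0] (if (if true then true else false) then ((if false then 1 else 6) + (3 - 2)) else 6)
step 2: [if@0] (if true then ((if false then 1 else 6) + (3 - 2)) else 6)
step 3: [if@root] ((if false then 1 else 6) + (3 - 2))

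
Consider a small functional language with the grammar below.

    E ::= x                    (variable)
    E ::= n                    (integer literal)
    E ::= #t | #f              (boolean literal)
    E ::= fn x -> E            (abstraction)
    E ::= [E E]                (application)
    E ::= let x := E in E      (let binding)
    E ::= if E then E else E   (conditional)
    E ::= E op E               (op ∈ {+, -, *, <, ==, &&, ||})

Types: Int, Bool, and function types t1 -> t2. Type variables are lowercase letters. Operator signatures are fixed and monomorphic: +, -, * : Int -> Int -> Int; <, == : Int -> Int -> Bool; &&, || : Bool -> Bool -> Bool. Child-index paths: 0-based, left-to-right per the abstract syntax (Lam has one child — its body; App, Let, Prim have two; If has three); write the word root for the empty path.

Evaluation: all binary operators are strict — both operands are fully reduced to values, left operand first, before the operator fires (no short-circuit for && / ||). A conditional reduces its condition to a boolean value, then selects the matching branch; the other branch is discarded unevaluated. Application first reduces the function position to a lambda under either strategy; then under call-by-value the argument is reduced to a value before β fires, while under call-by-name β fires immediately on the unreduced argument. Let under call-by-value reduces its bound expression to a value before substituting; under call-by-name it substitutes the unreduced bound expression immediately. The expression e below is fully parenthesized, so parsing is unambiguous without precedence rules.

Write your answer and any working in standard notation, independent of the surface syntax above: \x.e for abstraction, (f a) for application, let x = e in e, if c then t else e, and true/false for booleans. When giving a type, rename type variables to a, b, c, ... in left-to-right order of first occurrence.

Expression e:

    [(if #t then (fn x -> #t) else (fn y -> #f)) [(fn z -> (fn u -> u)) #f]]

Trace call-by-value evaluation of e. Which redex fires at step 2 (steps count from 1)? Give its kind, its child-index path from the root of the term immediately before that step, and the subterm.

Answer: beta at 1 : ((\z.(\u.u)) false)

Trace:
step 0: ((if true then (\x.true) else (\y.false)) ((\z.(\u.u)) false))
step 1: [if@0] ((\x.true) ((\z.(\u.u)) false))
step 2: [beta@1] ((\x.true) (\u.u))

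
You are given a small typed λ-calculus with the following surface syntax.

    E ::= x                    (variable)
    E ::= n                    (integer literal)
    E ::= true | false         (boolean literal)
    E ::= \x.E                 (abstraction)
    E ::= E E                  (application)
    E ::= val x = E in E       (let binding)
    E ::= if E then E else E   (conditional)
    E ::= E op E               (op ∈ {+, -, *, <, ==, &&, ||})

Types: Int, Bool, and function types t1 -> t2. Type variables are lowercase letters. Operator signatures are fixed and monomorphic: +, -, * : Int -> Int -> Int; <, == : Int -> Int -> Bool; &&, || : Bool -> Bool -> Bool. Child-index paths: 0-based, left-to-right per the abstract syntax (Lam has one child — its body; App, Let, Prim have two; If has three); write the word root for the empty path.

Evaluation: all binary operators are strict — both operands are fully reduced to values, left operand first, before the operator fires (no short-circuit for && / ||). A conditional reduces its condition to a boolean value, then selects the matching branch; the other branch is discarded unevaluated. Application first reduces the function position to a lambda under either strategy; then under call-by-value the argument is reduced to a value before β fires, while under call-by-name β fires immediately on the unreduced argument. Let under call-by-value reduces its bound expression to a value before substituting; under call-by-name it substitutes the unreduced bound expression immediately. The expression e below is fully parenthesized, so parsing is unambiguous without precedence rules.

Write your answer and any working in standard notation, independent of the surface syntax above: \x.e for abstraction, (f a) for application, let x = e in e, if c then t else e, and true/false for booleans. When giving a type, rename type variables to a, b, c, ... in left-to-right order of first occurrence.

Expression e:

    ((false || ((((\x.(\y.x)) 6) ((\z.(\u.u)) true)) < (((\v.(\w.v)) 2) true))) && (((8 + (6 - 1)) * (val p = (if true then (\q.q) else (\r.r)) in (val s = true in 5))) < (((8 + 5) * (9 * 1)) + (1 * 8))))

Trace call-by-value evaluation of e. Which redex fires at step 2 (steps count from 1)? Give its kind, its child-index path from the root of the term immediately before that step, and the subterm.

Trace:
step 0: ((false || ((((\x.(\y.x)) 6) ((\z.(\u.u)) true)) < (((\v.(\w.v)) 2) true))) && (((8 + (6 - 1)) * (let p = (if true then (\q.q) else (\r.r)) in (let s = true in 5))) < (((8 + 5) * (9 * 1)) + (1 * 8))))
step 1: [beta@0.1.0.0] ((false || (((\y.6) ((\z.(\u.u)) true)) < (((\v.(\w.v)) 2) true))) && (((8 + (6 - 1)) * (let p = (if true then (\q.q) else (\r.r)) in (let s = true in 5))) < (((8 + 5) * (9 * 1)) + (1 * 8))))
step 2: [beta@0.1.0.1] ((false || (((\y.6) (\u.u)) < (((\v.(\w.v)) 2) true))) && (((8 + (6 - 1)) * (let p = (if true then (\q.q) else (\r.r)) in (let s = true in 5))) < (((8 + 5) * (9 * 1)) + (1 * 8))))

Answer: beta at 0.1.0.1 : ((\z.(\u.u)) true)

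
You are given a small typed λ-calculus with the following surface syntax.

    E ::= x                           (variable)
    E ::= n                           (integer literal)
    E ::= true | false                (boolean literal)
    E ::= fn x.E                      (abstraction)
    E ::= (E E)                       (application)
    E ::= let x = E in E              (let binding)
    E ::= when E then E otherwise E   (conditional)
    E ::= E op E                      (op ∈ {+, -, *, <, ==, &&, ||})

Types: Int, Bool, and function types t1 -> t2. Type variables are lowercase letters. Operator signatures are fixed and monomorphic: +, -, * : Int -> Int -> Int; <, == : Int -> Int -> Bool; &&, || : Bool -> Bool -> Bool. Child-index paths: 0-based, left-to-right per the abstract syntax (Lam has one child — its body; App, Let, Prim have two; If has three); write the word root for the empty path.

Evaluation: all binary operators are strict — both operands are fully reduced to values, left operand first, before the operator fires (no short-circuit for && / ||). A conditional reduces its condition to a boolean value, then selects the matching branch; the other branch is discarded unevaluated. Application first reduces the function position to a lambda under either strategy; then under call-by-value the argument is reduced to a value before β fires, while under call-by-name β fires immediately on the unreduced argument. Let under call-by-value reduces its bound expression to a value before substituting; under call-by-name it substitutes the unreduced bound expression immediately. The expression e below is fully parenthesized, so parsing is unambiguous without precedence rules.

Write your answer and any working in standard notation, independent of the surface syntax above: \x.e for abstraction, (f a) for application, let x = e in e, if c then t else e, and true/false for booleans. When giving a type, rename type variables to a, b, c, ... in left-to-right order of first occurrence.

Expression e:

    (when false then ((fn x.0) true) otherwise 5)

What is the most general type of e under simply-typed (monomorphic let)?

Trace:
  unify Bool ~ Bool
\x._ : a -> Int
  unify a -> Int ~ Bool -> b
  unify a ~ Bool
  unify Int ~ b
_ _ : Int
  unify Int ~ Int

Answer: Int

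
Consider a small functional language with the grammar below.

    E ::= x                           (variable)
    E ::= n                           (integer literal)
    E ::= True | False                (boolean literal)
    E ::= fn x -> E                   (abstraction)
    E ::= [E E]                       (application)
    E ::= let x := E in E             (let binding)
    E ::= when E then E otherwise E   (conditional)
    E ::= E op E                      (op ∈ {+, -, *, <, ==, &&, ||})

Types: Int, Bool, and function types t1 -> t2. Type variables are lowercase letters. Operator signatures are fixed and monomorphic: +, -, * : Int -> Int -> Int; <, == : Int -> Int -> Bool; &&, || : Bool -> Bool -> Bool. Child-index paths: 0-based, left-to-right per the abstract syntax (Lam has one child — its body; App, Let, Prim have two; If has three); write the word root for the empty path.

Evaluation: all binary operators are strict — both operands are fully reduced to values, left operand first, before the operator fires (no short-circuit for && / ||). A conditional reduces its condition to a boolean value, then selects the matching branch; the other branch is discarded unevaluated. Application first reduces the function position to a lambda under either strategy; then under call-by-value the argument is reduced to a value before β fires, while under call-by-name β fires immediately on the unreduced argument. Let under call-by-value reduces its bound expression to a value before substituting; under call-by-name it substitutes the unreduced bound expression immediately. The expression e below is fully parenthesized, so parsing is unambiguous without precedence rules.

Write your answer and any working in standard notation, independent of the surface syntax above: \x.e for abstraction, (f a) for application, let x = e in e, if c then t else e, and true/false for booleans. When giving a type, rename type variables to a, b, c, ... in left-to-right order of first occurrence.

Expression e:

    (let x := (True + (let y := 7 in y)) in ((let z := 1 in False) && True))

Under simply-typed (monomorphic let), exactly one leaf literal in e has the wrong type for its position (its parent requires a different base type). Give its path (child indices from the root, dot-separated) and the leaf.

Working:
  unify Bool ~ Int
  FAIL: mismatch Bool ~ Int

Answer: 0.0 : true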